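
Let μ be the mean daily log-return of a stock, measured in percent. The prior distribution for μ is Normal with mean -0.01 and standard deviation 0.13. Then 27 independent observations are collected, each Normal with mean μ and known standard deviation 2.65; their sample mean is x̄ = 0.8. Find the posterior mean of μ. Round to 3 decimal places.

Posterior mean ≈ 0.039

With known σ, the Normal prior is conjugate. Weight on the data is w = (n/σ²)/(n/σ² + 1/τ₀²) = 3.84478/(3.84478+59.1716) = 0.061012.
Posterior mean = w·x̄ + (1−w)·μ₀ = 0.061012·0.8 + 0.93899·-0.01 = 0.039.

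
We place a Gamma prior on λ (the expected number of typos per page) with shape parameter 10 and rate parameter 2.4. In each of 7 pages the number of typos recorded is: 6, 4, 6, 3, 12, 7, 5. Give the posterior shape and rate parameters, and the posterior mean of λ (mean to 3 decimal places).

Posterior: Gamma(shape=53, rate=9.4); mean ≈ 5.638

The Poisson likelihood adds the total count to the shape and the number of exposure periods to the rate. Here ∑xᵢ = 43 and n = 7, so shape 10→53 and rate 2.4→9.4.
Posterior mean = shape/rate = 53/9.4 = 5.638.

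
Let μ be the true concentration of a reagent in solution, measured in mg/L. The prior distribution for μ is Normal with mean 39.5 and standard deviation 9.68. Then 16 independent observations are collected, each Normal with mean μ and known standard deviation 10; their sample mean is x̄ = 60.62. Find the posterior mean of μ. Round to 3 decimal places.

With known σ, the Normal prior is conjugate. Weight on the data is w = (n/σ²)/(n/σ² + 1/τ₀²) = 0.160000/(0.160000+0.0106721) = 0.93747.
Posterior mean = w·x̄ + (1−w)·μ₀ = 0.93747·60.62 + 0.062530·39.5 = 59.299.

Posterior mean ≈ 59.299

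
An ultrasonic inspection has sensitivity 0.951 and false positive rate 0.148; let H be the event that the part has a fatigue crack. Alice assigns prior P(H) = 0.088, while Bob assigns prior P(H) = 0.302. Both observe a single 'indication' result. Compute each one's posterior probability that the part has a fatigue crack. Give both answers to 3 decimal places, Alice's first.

Alice: 0.383; Bob: 0.735

The likelihood ratio for an 'indication' result is 0.951/0.148 = 6.4257.
Alice: prior odds 0.088/0.912 = 0.096491; posterior odds 0.62002; posterior probability 0.383.
Bob: prior odds 0.302/0.698 = 0.43266; posterior odds 2.7802; posterior probability 0.735.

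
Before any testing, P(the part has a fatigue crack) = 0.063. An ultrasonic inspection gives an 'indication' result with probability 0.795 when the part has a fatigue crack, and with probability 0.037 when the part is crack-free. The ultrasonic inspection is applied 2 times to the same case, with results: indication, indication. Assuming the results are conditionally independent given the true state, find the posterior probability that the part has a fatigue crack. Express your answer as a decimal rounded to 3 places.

Let H be the event that the part has a fatigue crack; start with P(H) = 0.063. P('indication'|H) = 0.795, P('indication'|¬H) = 0.037.
Update on result 1 ('indication'): P(H) ← 0.795·0.0630 / (0.795·0.0630 + 0.037·0.9370) = 0.050085/0.084754 = 0.5909.
Update on result 2 ('indication'): P(H) ← 0.795·0.5909 / (0.795·0.5909 + 0.037·0.4091) = 0.46980/0.48494 = 0.9688.

Posterior P(H) ≈ 0.969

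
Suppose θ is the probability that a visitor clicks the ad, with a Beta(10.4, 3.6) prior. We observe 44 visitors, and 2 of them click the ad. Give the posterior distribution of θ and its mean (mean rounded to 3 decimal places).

Posterior: Beta(12.4, 45.6); mean ≈ 0.214

Observing 2 successes and 42 failures updates Beta(10.4, 3.6) by adding the success and failure counts to the two shape parameters: α = 10.4+2 = 12.4, β = 3.6+42 = 45.6.
Posterior mean = α/(α+β) = 12.4/58 = 0.214.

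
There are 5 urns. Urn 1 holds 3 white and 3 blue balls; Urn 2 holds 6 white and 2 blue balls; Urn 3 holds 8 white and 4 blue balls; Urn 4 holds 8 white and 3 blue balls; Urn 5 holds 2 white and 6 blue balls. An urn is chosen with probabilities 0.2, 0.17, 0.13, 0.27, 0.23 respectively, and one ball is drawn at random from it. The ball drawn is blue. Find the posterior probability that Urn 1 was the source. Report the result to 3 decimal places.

Tabulate prior·likelihood by source: [1] prior 0.2, lik 0.5, product 0.1000; [2] prior 0.17, lik 0.25, product 0.04250; [3] prior 0.13, lik 0.3333, product 0.04333; [4] prior 0.27, lik 0.2727, product 0.07364; [5] prior 0.23, lik 0.75, product 0.1725.
Normalizing constant = 0.43197; the posterior for Urn 1 is its product over the sum, 0.1000/0.43197 = 0.231.

Posterior probability ≈ 0.231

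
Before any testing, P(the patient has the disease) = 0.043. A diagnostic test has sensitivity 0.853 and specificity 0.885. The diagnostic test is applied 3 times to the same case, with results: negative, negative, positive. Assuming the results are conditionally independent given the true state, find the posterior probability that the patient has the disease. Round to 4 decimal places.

Posterior P(H) ≈ 0.0091

With H the event that the patient has the disease, the joint likelihood of the observed sequence is P(data|H) = 0.147·0.147·0.853 = 0.018432 and P(data|¬H) = 0.885·0.885·0.115 = 0.090071.
Bayes: P(H|data) = 0.043·0.018432 / (0.043·0.018432 + 0.957·0.090071) = 0.00079260/0.086990 = 0.0091.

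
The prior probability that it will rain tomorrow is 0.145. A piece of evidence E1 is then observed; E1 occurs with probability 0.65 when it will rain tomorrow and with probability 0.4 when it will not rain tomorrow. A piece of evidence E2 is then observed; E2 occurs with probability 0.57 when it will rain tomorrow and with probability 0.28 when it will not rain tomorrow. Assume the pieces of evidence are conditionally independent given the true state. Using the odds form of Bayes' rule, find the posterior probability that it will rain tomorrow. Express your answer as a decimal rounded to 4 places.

Prior odds = 0.145/(1−0.145) = 0.16959.
Likelihood ratio for E1 = 0.65/0.4 = 1.6250.
Likelihood ratio for E2 = 0.57/0.28 = 2.0357.
Posterior odds = prior odds × LR₁ × LR₂ = 0.56101.
Posterior probability = odds/(1+odds) = 0.56101/1.5610 = 0.3594.

Posterior probability ≈ 0.3594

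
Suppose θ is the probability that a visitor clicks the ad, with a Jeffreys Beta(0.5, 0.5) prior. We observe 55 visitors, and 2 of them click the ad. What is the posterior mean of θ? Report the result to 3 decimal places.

Posterior mean ≈ 0.045

Observing 2 successes and 53 failures updates Beta(0.5, 0.5) by adding the success and failure counts to the two shape parameters: α = 0.5+2 = 2.5, β = 0.5+53 = 53.5.
Posterior mean = α/(α+β) = 2.5/56 = 0.045.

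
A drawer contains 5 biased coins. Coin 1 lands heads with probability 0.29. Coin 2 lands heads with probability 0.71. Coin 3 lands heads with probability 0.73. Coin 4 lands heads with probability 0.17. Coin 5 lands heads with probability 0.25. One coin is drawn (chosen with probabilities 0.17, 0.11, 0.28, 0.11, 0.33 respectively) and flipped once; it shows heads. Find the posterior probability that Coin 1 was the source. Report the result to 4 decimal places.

Posterior probability ≈ 0.1139

P(heads|C1) = 0.29; P(heads|C2) = 0.71; P(heads|C3) = 0.73; P(heads|C4) = 0.17; P(heads|C5) = 0.25.
Prior × likelihood for each source: 0.17·0.29=0.04930, 0.11·0.71=0.07810, 0.28·0.73=0.2044, 0.11·0.17=0.01870, 0.33·0.25=0.08250. Summing gives P(heads) = 0.43300.
P(Coin 1 | heads) = 0.04930 / 0.43300 = 0.1139.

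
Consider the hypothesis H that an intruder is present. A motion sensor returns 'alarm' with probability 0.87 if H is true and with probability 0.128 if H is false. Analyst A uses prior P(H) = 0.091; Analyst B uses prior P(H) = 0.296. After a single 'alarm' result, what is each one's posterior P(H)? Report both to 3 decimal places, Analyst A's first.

P('+'|H) = 0.87, P('+'|¬H) = 0.128.
Analyst A: numerator 0.87·0.091 = 0.079170; evidence = 0.079170+0.128·0.909 = 0.19552; posterior = 0.405.
Analyst B: numerator 0.87·0.296 = 0.25752; evidence = 0.25752+0.128·0.704 = 0.34763; posterior = 0.741.

Analyst A: 0.405; Analyst B: 0.741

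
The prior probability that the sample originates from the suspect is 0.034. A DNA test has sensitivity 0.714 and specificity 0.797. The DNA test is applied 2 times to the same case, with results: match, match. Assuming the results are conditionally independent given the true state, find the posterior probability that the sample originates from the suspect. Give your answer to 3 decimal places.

With H the event that the sample originates from the suspect, the joint likelihood of the observed sequence is P(data|H) = 0.714·0.714 = 0.50980 and P(data|¬H) = 0.203·0.203 = 0.041209.
Bayes: P(H|data) = 0.034·0.50980 / (0.034·0.50980 + 0.966·0.041209) = 0.017333/0.057141 = 0.3033.

Posterior P(H) ≈ 0.303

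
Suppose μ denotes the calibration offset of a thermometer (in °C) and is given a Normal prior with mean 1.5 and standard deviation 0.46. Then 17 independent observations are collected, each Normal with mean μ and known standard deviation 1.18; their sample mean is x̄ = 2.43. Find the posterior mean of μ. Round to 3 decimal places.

Posterior mean ≈ 2.170

Prior precision 1/τ₀² = 1/0.46² = 4.72590; data precision n/σ² = 17/1.18² = 12.2091.
Posterior precision = 4.72590 + 12.2091 = 16.9350.
Posterior mean = (4.72590·1.5 + 12.2091·2.43) / 16.9350 = 2.170.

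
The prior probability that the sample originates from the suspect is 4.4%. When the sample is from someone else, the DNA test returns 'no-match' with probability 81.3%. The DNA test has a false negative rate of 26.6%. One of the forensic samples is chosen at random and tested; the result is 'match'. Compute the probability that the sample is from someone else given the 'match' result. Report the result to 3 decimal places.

Let H be the event that the sample originates from the suspect. P(H) = 0.044, so P(¬H) = 0.956. With E the 'match' result, P(E|H) = 0.734 and P(E|¬H) = 0.187.
P(E) = 0.734·0.044 + 0.187·0.956 = 0.032296 + 0.17877 = 0.21107.
By Bayes' theorem, P(H|E) = 0.032296 / 0.21107 = 0.153. Hence P(¬H|E) = 1 − 0.153 = 0.847.

P(¬H | E) ≈ 0.847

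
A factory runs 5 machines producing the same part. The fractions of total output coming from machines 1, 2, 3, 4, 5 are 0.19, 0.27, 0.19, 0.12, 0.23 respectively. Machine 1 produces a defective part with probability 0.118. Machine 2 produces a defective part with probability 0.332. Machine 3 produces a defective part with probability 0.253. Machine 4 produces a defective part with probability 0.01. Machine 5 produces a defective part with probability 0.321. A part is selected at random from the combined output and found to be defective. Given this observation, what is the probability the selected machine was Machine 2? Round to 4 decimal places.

Posterior probability ≈ 0.3812

Tabulate prior·likelihood by source: [1] prior 0.19, lik 0.118, product 0.02242; [2] prior 0.27, lik 0.332, product 0.08964; [3] prior 0.19, lik 0.253, product 0.04807; [4] prior 0.12, lik 0.01, product 0.001200; [5] prior 0.23, lik 0.321, product 0.07383.
Normalizing constant = 0.23516; the posterior for Machine 2 is its product over the sum, 0.08964/0.23516 = 0.3812.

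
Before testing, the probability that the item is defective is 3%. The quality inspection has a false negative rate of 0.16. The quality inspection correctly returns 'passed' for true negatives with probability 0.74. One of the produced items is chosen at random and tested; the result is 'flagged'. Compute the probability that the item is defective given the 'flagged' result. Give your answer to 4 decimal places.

Write H for 'the item is defective'. Prior odds H:¬H = 0.03/0.97 = 0.030928. For the 'flagged' outcome, the likelihood ratio is 0.84/0.26 = 3.2308.
Posterior odds = 0.030928 × 3.2308 = 0.099921, so P(H|E) = 0.099921/(1+0.099921) = 0.0908.

P(H | E) ≈ 0.0908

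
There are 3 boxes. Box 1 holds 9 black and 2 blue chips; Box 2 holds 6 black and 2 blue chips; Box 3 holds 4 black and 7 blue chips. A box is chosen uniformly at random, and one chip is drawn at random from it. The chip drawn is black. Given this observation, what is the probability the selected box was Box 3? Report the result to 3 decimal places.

Posterior probability ≈ 0.188

Tabulate prior·likelihood by source: [1] prior 0.333333, lik 0.8182, product 0.2727; [2] prior 0.333333, lik 0.75, product 0.2500; [3] prior 0.333333, lik 0.3636, product 0.1212.
Normalizing constant = 0.64394; the posterior for Box 3 is its product over the sum, 0.1212/0.64394 = 0.188.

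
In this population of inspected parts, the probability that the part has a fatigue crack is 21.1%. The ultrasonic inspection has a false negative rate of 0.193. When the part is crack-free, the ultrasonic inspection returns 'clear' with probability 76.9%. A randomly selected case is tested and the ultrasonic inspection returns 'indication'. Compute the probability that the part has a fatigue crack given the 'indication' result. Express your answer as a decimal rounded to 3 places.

Write H for 'the part has a fatigue crack'. Prior odds H:¬H = 0.211/0.789 = 0.26743. For the 'indication' outcome, the likelihood ratio is 0.807/0.231 = 3.4935.
Posterior odds = 0.26743 × 3.4935 = 0.93426, so P(H|E) = 0.93426/(1+0.93426) = 0.483.

P(H | E) ≈ 0.483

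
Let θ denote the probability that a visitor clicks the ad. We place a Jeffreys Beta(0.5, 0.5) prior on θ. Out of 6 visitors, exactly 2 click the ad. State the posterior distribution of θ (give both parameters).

The binomial likelihood is conjugate to the Beta prior: with 2 successes and 4 failures, the posterior is Beta(0.5+2, 0.5+4) = Beta(2.5, 4.5).

Posterior: Beta(2.5, 4.5)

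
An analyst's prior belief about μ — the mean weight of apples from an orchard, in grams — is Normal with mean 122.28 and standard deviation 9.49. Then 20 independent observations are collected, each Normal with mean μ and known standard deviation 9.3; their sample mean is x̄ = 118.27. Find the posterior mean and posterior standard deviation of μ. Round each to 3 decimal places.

Posterior mean ≈ 118.454; posterior SD ≈ 2.031

Prior precision 1/τ₀² = 1/9.49² = 0.0111037; data precision n/σ² = 20/9.3² = 0.231241.
Posterior precision = 0.0111037 + 0.231241 = 0.242344, giving posterior SD = 1/√0.242344 = 2.031.
Posterior mean = (0.0111037·122.28 + 0.231241·118.27) / 0.242344 = 118.454.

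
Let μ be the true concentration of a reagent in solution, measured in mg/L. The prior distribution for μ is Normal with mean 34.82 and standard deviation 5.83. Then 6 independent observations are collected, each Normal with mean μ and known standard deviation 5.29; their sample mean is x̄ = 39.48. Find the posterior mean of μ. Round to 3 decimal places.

Posterior mean ≈ 38.918

Prior precision 1/τ₀² = 1/5.83² = 0.0294214; data precision n/σ² = 6/5.29² = 0.214407.
Posterior precision = 0.0294214 + 0.214407 = 0.243829.
Posterior mean = (0.0294214·34.82 + 0.214407·39.48) / 0.243829 = 38.918.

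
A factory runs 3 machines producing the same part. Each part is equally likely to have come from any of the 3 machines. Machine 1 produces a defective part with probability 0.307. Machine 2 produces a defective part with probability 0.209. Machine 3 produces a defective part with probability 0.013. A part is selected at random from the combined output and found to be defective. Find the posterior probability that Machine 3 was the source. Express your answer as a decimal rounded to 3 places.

P(defective|M1) = 0.307; P(defective|M2) = 0.209; P(defective|M3) = 0.013.
Prior × likelihood for each source: 0.333333·0.307=0.1023, 0.333333·0.209=0.06967, 0.333333·0.013=0.004333. Summing gives P(defective) = 0.17633.
P(Machine 3 | defective) = 0.004333 / 0.17633 = 0.025.

Posterior probability ≈ 0.025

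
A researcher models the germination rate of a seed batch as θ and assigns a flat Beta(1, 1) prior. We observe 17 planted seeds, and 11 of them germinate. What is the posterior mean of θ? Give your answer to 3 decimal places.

Observing 11 successes and 6 failures updates Beta(1, 1) by adding the success and failure counts to the two shape parameters: α = 1+11 = 12, β = 1+6 = 7.
E[θ | data] = 12/(12+7) = 0.632.

Posterior mean ≈ 0.632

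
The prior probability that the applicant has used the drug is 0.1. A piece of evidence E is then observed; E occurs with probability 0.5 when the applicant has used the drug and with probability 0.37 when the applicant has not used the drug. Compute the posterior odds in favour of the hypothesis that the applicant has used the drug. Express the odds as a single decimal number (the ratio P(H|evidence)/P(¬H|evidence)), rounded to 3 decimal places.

Prior odds = 0.1/(1−0.1) = 0.11111. In log-odds, ln(0.11111) = -2.1972.
Add log likelihood ratio: ln(1.3514) = 0.30111.
Posterior log-odds = -1.8961, so posterior odds = exp(-1.8961) = 0.15015.

Posterior odds ≈ 0.150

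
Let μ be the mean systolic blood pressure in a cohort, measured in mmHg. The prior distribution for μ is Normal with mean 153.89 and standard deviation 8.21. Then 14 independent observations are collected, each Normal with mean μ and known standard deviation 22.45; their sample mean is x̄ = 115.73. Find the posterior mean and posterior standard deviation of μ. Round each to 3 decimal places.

With known σ, the Normal prior is conjugate. Weight on the data is w = (n/σ²)/(n/σ² + 1/τ₀²) = 0.0277776/(0.0277776+0.0148359) = 0.65185.
Posterior mean = w·x̄ + (1−w)·μ₀ = 0.65185·115.73 + 0.34815·153.89 = 129.015. Posterior variance = 1/(0.0277776+0.0148359) = 23.4667, so SD = 4.844.

Posterior mean ≈ 129.015; posterior SD ≈ 4.844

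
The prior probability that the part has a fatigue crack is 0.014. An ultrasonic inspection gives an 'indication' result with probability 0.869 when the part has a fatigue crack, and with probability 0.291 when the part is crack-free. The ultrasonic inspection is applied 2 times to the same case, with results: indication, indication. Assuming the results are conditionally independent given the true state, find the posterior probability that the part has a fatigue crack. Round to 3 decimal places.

Let H be the event that the part has a fatigue crack; start with P(H) = 0.014. P('indication'|H) = 0.869, P('indication'|¬H) = 0.291.
Update on result 1 ('indication'): P(H) ← 0.869·0.0140 / (0.869·0.0140 + 0.291·0.9860) = 0.012166/0.29909 = 0.0407.
Update on result 2 ('indication'): P(H) ← 0.869·0.0407 / (0.869·0.0407 + 0.291·0.9593) = 0.035348/0.31451 = 0.1124.

Posterior P(H) ≈ 0.112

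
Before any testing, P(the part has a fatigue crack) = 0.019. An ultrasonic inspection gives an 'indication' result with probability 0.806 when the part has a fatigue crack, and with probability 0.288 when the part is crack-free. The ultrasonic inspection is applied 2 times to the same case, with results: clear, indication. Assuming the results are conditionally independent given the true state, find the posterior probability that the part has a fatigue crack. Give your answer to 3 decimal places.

Posterior P(H) ≈ 0.015

With H the event that the part has a fatigue crack, the joint likelihood of the observed sequence is P(data|H) = 0.194·0.806 = 0.15636 and P(data|¬H) = 0.712·0.288 = 0.20506.
Bayes: P(H|data) = 0.019·0.15636 / (0.019·0.15636 + 0.981·0.20506) = 0.0029709/0.20413 = 0.0146.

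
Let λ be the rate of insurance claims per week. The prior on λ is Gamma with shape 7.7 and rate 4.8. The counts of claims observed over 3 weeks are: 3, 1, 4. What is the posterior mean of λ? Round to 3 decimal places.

Posterior mean ≈ 2.013

Total count ∑xᵢ = 8 over n = 3 weeks.
Gamma is conjugate to the Poisson likelihood: posterior is Gamma(shape = 7.7+8 = 15.7, rate = 4.8+3 = 7.8).
E[λ | data] = 15.7/7.8 = 2.013.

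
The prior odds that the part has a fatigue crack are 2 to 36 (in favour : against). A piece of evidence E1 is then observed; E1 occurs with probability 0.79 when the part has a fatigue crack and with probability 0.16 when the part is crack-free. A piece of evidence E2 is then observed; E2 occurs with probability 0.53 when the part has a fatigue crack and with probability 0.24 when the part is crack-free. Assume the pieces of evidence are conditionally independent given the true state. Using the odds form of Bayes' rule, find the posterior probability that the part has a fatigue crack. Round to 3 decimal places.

Posterior probability ≈ 0.377

Prior odds = 2/36 = 0.055556. In log-odds, ln(0.055556) = -2.8904.
Add log likelihood ratios: ln(4.9375) + ln(2.2083) = 2.3891.
Posterior log-odds = -0.50127, so posterior odds = exp(-0.50127) = 0.60576. Converting, P(H|E) = 0.60576/1.6058 = 0.377.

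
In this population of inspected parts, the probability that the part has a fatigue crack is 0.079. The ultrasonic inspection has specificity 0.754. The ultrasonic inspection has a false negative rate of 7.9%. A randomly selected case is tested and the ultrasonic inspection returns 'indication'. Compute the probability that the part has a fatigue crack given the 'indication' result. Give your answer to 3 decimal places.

Let H be the event that the part has a fatigue crack. P(H) = 0.079, so P(¬H) = 0.921. With E the 'indication' result, P(E|H) = 0.921 and P(E|¬H) = 0.246.
P(E) = 0.921·0.079 + 0.246·0.921 = 0.072759 + 0.22657 = 0.29933.
By Bayes' theorem, P(H|E) = 0.072759 / 0.29933 = 0.243.

P(H | E) ≈ 0.243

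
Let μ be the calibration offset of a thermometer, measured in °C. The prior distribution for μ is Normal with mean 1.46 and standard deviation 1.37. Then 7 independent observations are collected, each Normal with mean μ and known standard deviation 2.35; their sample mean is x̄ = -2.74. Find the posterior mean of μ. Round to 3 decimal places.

Posterior mean ≈ -1.497

With known σ, the Normal prior is conjugate. Weight on the data is w = (n/σ²)/(n/σ² + 1/τ₀²) = 1.26754/(1.26754+0.532793) = 0.70406.
Posterior mean = w·x̄ + (1−w)·μ₀ = 0.70406·-2.74 + 0.29594·1.46 = -1.497.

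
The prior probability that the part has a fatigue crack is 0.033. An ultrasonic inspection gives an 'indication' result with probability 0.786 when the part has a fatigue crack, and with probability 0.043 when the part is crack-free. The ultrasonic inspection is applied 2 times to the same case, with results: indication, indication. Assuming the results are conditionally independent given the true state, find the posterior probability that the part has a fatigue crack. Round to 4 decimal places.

Posterior P(H) ≈ 0.9194

With H the event that the part has a fatigue crack, the joint likelihood of the observed sequence is P(data|H) = 0.786·0.786 = 0.61780 and P(data|¬H) = 0.043·0.043 = 0.0018490.
Bayes: P(H|data) = 0.033·0.61780 / (0.033·0.61780 + 0.967·0.0018490) = 0.020387/0.022175 = 0.9194.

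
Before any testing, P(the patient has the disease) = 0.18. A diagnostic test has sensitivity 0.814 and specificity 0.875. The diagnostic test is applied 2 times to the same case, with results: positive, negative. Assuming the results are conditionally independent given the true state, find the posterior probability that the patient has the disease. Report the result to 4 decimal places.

With H the event that the patient has the disease, the joint likelihood of the observed sequence is P(data|H) = 0.814·0.186 = 0.15140 and P(data|¬H) = 0.125·0.875 = 0.10938.
Bayes: P(H|data) = 0.18·0.15140 / (0.18·0.15140 + 0.82·0.10938) = 0.027253/0.11694 = 0.2330.

Posterior P(H) ≈ 0.2330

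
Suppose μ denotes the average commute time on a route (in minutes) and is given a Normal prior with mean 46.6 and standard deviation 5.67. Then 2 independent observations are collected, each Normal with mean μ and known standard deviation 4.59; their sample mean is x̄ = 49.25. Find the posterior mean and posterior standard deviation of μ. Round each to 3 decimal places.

Posterior mean ≈ 48.596; posterior SD ≈ 2.817

With known σ, the Normal prior is conjugate. Weight on the data is w = (n/σ²)/(n/σ² + 1/τ₀²) = 0.0949302/(0.0949302+0.0311053) = 0.75320.
Posterior mean = w·x̄ + (1−w)·μ₀ = 0.75320·49.25 + 0.24680·46.6 = 48.596. Posterior variance = 1/(0.0949302+0.0311053) = 7.93427, so SD = 2.817.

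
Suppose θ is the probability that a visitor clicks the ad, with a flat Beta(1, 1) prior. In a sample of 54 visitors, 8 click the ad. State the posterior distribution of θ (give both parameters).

Observing 8 successes and 46 failures updates Beta(1, 1) by adding the success and failure counts to the two shape parameters: α = 1+8 = 9, β = 1+46 = 47.

Posterior: Beta(9, 47)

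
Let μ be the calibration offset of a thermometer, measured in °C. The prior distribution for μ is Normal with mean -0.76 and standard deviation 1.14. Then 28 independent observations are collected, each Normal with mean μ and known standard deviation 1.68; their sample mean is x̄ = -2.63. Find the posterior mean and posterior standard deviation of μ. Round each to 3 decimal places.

Prior precision 1/τ₀² = 1/1.14² = 0.769468; data precision n/σ² = 28/1.68² = 9.92063.
Posterior precision = 0.769468 + 9.92063 = 10.6901, giving posterior SD = 1/√10.6901 = 0.306.
Posterior mean = (0.769468·-0.76 + 9.92063·-2.63) / 10.6901 = -2.495.

Posterior mean ≈ -2.495; posterior SD ≈ 0.306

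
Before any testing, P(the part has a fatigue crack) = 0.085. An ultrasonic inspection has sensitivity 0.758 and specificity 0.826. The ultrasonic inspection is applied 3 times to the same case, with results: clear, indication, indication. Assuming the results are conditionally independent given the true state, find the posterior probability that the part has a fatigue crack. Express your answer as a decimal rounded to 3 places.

Let H be the event that the part has a fatigue crack; start with P(H) = 0.085. P('indication'|H) = 0.758, P('indication'|¬H) = 0.174.
Update on result 1 ('clear'): P(H) ← 0.242·0.0850 / (0.242·0.0850 + 0.826·0.9150) = 0.020570/0.77636 = 0.0265.
Update on result 2 ('indication'): P(H) ← 0.758·0.0265 / (0.758·0.0265 + 0.174·0.9735) = 0.020084/0.18947 = 0.1060.
Update on result 3 ('indication'): P(H) ← 0.758·0.1060 / (0.758·0.1060 + 0.174·0.8940) = 0.080345/0.23590 = 0.3406.

Posterior P(H) ≈ 0.341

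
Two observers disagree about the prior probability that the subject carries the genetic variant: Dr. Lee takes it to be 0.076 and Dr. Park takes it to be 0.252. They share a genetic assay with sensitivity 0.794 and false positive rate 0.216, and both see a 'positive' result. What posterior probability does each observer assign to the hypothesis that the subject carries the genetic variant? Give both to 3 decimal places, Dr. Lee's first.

P('+'|H) = 0.794, P('+'|¬H) = 0.216.
Dr. Lee: numerator 0.794·0.076 = 0.060344; evidence = 0.060344+0.216·0.924 = 0.25993; posterior = 0.232.
Dr. Park: numerator 0.794·0.252 = 0.20009; evidence = 0.20009+0.216·0.748 = 0.36166; posterior = 0.553.

Dr. Lee: 0.232; Dr. Park: 0.553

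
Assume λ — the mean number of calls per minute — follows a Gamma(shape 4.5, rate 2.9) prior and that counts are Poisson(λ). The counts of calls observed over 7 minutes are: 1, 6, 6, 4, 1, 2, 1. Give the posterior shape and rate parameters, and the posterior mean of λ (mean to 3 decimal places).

Posterior: Gamma(shape=25.5, rate=9.9); mean ≈ 2.576

Total count ∑xᵢ = 21 over n = 7 minutes.
Gamma is conjugate to the Poisson likelihood: posterior is Gamma(shape = 4.5+21 = 25.5, rate = 2.9+7 = 9.9).
E[λ | data] = 25.5/9.9 = 2.576.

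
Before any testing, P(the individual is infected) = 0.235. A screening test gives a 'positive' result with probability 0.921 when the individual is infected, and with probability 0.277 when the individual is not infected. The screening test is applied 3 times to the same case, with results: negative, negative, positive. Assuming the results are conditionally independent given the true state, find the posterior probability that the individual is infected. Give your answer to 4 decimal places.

Let H be the event that the individual is infected; start with P(H) = 0.235. P('positive'|H) = 0.921, P('positive'|¬H) = 0.277.
Update on result 1 ('negative'): P(H) ← 0.079·0.2350 / (0.079·0.2350 + 0.723·0.7650) = 0.018565/0.57166 = 0.0325.
Update on result 2 ('negative'): P(H) ← 0.079·0.0325 / (0.079·0.0325 + 0.723·0.9675) = 0.0025656/0.70209 = 0.0037.
Update on result 3 ('positive'): P(H) ← 0.921·0.0037 / (0.921·0.0037 + 0.277·0.9963) = 0.0033655/0.27935 = 0.0120.

Posterior P(H) ≈ 0.0120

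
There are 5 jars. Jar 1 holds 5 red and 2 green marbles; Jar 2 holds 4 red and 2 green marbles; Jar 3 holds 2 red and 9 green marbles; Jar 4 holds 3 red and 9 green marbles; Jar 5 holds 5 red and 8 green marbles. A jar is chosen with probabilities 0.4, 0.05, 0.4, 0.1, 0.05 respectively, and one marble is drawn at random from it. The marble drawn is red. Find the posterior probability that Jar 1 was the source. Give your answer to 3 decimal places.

Posterior probability ≈ 0.655

Tabulate prior·likelihood by source: [1] prior 0.4, lik 0.7143, product 0.2857; [2] prior 0.05, lik 0.6667, product 0.03333; [3] prior 0.4, lik 0.1818, product 0.07273; [4] prior 0.1, lik 0.25, product 0.02500; [5] prior 0.05, lik 0.3846, product 0.01923.
Normalizing constant = 0.43601; the posterior for Jar 1 is its product over the sum, 0.2857/0.43601 = 0.655.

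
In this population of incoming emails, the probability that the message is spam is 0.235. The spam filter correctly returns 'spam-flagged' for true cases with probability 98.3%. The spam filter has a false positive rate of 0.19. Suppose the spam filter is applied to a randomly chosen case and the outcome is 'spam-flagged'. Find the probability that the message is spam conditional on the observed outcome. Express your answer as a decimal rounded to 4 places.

P(H | E) ≈ 0.6138

Write H for 'the message is spam'. Prior odds H:¬H = 0.235/0.765 = 0.30719. For the 'spam-flagged' outcome, the likelihood ratio is 0.983/0.19 = 5.1737.
Posterior odds = 0.30719 × 5.1737 = 1.5893, so P(H|E) = 1.5893/(1+1.5893) = 0.6138.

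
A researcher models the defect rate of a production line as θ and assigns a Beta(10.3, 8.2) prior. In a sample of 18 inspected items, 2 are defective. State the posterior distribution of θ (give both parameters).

Posterior: Beta(12.3, 24.2)

Observing 2 successes and 16 failures updates Beta(10.3, 8.2) by adding the success and failure counts to the two shape parameters: α = 10.3+2 = 12.3, β = 8.2+16 = 24.2.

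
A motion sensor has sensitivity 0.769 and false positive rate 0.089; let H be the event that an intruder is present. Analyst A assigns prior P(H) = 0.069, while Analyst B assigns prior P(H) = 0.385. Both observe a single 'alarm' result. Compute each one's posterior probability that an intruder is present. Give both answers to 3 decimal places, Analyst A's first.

Analyst A: 0.390; Analyst B: 0.844

P('+'|H) = 0.769, P('+'|¬H) = 0.089.
Analyst A: numerator 0.769·0.069 = 0.053061; evidence = 0.053061+0.089·0.931 = 0.13592; posterior = 0.390.
Analyst B: numerator 0.769·0.385 = 0.29607; evidence = 0.29607+0.089·0.615 = 0.35080; posterior = 0.844.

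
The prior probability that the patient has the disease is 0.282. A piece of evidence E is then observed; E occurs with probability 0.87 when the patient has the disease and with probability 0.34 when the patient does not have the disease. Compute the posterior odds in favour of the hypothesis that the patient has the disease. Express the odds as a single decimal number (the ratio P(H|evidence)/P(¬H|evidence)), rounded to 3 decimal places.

Prior odds = 0.282/(1−0.282) = 0.39276.
Likelihood ratio for E = 0.87/0.34 = 2.5588.
Posterior odds = prior odds × LR = 1.0050.

Posterior odds ≈ 1.005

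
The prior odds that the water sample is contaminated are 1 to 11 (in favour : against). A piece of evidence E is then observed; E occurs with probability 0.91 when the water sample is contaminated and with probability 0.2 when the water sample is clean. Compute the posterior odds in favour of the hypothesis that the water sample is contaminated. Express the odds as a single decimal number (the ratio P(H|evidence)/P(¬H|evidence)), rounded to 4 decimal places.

Prior odds = 1/11 = 0.090909.
Likelihood ratio for E = 0.91/0.2 = 4.5500.
Posterior odds = prior odds × LR = 0.41364.

Posterior odds ≈ 0.4136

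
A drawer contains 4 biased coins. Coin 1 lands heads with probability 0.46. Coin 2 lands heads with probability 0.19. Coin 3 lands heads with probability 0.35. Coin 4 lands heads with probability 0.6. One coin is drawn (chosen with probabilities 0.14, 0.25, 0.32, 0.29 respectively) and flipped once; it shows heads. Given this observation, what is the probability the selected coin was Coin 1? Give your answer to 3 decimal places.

Posterior probability ≈ 0.162

P(heads|C1) = 0.46; P(heads|C2) = 0.19; P(heads|C3) = 0.35; P(heads|C4) = 0.6.
Prior × likelihood for each source: 0.14·0.46=0.06440, 0.25·0.19=0.04750, 0.32·0.35=0.1120, 0.29·0.6=0.1740. Summing gives P(heads) = 0.39790.
P(Coin 1 | heads) = 0.06440 / 0.39790 = 0.162.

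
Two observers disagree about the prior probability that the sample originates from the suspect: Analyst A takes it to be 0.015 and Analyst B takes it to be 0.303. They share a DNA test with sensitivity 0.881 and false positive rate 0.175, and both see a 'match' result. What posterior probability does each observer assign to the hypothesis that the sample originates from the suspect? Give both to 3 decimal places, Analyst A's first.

Analyst A: 0.071; Analyst B: 0.686

The likelihood ratio for a 'match' result is 0.881/0.175 = 5.0343.
Analyst A: prior odds 0.015/0.985 = 0.015228; posterior odds 0.076664; posterior probability 0.071.
Analyst B: prior odds 0.303/0.697 = 0.43472; posterior odds 2.1885; posterior probability 0.686.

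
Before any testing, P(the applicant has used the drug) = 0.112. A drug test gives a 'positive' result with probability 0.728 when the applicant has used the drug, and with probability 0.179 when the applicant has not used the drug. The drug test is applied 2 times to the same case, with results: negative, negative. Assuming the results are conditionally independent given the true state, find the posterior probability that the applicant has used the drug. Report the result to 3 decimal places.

Posterior P(H) ≈ 0.014

With H the event that the applicant has used the drug, the joint likelihood of the observed sequence is P(data|H) = 0.272·0.272 = 0.073984 and P(data|¬H) = 0.821·0.821 = 0.67404.
Bayes: P(H|data) = 0.112·0.073984 / (0.112·0.073984 + 0.888·0.67404) = 0.0082862/0.60683 = 0.0137.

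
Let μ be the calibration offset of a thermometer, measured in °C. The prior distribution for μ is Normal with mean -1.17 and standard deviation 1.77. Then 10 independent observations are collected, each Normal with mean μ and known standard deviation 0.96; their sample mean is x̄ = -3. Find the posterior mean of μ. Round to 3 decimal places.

Posterior mean ≈ -2.948

With known σ, the Normal prior is conjugate. Weight on the data is w = (n/σ²)/(n/σ² + 1/τ₀²) = 10.8507/(10.8507+0.319193) = 0.97142.
Posterior mean = w·x̄ + (1−w)·μ₀ = 0.97142·-3 + 0.028576·-1.17 = -2.948.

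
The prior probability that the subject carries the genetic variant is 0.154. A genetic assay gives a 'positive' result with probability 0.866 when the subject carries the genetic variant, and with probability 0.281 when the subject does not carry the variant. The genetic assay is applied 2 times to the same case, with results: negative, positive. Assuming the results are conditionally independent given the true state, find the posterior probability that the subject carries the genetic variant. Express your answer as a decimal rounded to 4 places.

With H the event that the subject carries the genetic variant, the joint likelihood of the observed sequence is P(data|H) = 0.134·0.866 = 0.11604 and P(data|¬H) = 0.719·0.281 = 0.20204.
Bayes: P(H|data) = 0.154·0.11604 / (0.154·0.11604 + 0.846·0.20204) = 0.017871/0.18880 = 0.0947.

Posterior P(H) ≈ 0.0947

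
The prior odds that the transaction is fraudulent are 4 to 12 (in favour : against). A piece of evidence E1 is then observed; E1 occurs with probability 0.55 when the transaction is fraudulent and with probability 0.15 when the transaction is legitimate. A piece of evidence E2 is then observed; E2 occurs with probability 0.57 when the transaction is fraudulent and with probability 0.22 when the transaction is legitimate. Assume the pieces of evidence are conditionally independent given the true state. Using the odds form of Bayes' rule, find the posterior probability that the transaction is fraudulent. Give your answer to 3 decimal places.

Prior odds = 4/12 = 0.33333. In log-odds, ln(0.33333) = -1.0986.
Add log likelihood ratios: ln(3.6667) + ln(2.5909) = 2.2513.
Posterior log-odds = 1.1527, so posterior odds = exp(1.1527) = 3.1667. Converting, P(H|E) = 3.1667/4.1667 = 0.760.

Posterior probability ≈ 0.760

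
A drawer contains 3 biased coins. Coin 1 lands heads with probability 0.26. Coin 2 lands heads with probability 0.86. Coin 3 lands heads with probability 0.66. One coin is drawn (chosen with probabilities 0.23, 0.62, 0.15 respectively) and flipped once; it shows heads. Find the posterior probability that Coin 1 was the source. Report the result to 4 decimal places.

Tabulate prior·likelihood by source: [1] prior 0.23, lik 0.26, product 0.05980; [2] prior 0.62, lik 0.86, product 0.5332; [3] prior 0.15, lik 0.66, product 0.09900.
Normalizing constant = 0.69200; the posterior for Coin 1 is its product over the sum, 0.05980/0.69200 = 0.0864.

Posterior probability ≈ 0.0864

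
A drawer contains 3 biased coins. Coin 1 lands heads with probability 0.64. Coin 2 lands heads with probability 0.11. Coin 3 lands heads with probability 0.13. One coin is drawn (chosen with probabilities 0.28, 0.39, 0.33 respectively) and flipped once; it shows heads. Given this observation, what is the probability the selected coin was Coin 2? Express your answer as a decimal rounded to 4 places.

Posterior probability ≈ 0.1619

Tabulate prior·likelihood by source: [1] prior 0.28, lik 0.64, product 0.1792; [2] prior 0.39, lik 0.11, product 0.04290; [3] prior 0.33, lik 0.13, product 0.04290.
Normalizing constant = 0.26500; the posterior for Coin 2 is its product over the sum, 0.04290/0.26500 = 0.1619.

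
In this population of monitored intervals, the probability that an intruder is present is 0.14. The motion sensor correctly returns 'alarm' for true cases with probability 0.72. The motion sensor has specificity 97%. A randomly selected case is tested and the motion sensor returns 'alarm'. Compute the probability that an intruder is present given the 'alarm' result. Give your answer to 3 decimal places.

P(H | E) ≈ 0.796

Let H be the event that an intruder is present. P(H) = 0.14, so P(¬H) = 0.86. With E the 'alarm' result, P(E|H) = 0.72 and P(E|¬H) = 0.03.
P(E) = 0.72·0.14 + 0.03·0.86 = 0.10080 + 0.025800 = 0.12660.
By Bayes' theorem, P(H|E) = 0.10080 / 0.12660 = 0.796.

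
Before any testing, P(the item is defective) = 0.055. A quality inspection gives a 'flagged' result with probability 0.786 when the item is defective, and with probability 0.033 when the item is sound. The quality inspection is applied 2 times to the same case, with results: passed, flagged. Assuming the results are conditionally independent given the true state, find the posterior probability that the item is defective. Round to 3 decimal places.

Let H be the event that the item is defective; start with P(H) = 0.055. P('flagged'|H) = 0.786, P('flagged'|¬H) = 0.033.
Update on result 1 ('passed'): P(H) ← 0.214·0.0550 / (0.214·0.0550 + 0.967·0.9450) = 0.011770/0.92558 = 0.0127.
Update on result 2 ('flagged'): P(H) ← 0.786·0.0127 / (0.786·0.0127 + 0.033·0.9873) = 0.0099950/0.042575 = 0.2348.

Posterior P(H) ≈ 0.235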